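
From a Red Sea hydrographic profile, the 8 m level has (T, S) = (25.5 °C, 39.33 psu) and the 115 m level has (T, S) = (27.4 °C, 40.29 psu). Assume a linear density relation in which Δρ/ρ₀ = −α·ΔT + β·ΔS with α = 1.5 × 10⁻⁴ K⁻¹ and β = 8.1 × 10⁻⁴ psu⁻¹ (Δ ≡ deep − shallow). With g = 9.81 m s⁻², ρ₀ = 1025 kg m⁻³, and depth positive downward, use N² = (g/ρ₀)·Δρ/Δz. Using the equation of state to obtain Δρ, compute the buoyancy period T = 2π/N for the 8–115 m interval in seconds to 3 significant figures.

ΔT = +1.9 K, ΔS = +0.96 psu (deep − shallow).
Δρ/ρ₀ = −αΔT + βΔS = -2.85 × 10⁻⁴ + 7.776 × 10⁻⁴ = 4.926 × 10⁻⁴, so Δρ ≈ 0.5049 kg m⁻³.
N² = (g/ρ₀)·Δρ/Δz = g·(Δρ/ρ₀)/Δz = 9.81 × 4.926 × 10⁻⁴ / 107 = 4.5163 × 10⁻⁵ s⁻².
N = √(4.5163 × 10⁻⁵) = 6.7203 × 10⁻³ rad s⁻¹ → T = 2π/N = 934.96 s ≈ 935 s.

935 s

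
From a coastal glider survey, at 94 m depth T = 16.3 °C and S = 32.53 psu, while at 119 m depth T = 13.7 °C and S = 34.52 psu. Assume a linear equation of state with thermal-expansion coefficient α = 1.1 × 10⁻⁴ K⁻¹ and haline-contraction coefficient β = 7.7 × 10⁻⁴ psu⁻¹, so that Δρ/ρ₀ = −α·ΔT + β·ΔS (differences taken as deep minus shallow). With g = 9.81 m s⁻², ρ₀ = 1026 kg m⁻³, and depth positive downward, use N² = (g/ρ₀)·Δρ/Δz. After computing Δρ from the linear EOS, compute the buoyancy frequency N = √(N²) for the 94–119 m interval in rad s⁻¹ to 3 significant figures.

ΔT = -2.6 K, ΔS = +1.99 psu (deep − shallow).
Δρ/ρ₀ = −αΔT + βΔS = 2.86 × 10⁻⁴ + 1.5323 × 10⁻³ = 1.8183 × 10⁻³, so Δρ ≈ 1.866 kg m⁻³.
N² = (g/ρ₀)·Δρ/Δz = g·(Δρ/ρ₀)/Δz = 9.81 × 1.8183 × 10⁻³ / 25 = 7.1350 × 10⁻⁴ s⁻².
N = √(7.1350 × 10⁻⁴) = 0.026711 rad s⁻¹ ≈ 0.0267 rad s⁻¹.

0.0267 rad s⁻¹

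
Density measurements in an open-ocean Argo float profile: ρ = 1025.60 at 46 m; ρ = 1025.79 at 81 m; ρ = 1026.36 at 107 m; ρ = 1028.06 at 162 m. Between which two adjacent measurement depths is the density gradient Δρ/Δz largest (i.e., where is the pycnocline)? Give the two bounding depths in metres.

107–162 m

Compute the density gradient over each adjacent pair:
  46–81 m: Δρ/Δz = 0.19/35 = 5.4 × 10⁻³ kg m⁻⁴
  81–107 m: Δρ/Δz = 0.57/26 = 0.022 kg m⁻⁴
  107–162 m: Δρ/Δz = 1.70/55 = 0.031 kg m⁻⁴
The largest gradient is in the 107–162 m interval — the pycnocline.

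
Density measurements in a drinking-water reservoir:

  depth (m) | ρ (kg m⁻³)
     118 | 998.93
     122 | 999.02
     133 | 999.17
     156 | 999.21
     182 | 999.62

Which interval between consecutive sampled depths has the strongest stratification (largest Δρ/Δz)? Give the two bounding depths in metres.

Compute the density gradient over each adjacent pair:
  118–122 m: Δρ/Δz = 0.09/4 = 0.022 kg m⁻⁴
  122–133 m: Δρ/Δz = 0.15/11 = 0.014 kg m⁻⁴
  133–156 m: Δρ/Δz = 0.04/23 = 1.7 × 10⁻³ kg m⁻⁴
  156–182 m: Δρ/Δz = 0.41/26 = 0.016 kg m⁻⁴
The largest gradient is in the 118–122 m interval — the pycnocline.

118–122 m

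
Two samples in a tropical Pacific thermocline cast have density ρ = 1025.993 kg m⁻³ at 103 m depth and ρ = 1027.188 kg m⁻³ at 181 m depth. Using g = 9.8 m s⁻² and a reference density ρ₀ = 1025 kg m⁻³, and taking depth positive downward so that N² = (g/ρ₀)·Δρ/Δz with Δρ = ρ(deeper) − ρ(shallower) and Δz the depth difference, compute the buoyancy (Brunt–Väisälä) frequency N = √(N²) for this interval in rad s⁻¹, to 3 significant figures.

Δρ = 1027.188 − 1025.993 = 1.195 kg m⁻³ over Δz = 181 − 103 = 78 m.
N² = (9.8/1025) × (1.195/78) = 1.4648 × 10⁻⁴ s⁻².
N = √(1.4648 × 10⁻⁴) = 0.012103 rad s⁻¹ ≈ 0.0121 rad s⁻¹.

0.0121 rad s⁻¹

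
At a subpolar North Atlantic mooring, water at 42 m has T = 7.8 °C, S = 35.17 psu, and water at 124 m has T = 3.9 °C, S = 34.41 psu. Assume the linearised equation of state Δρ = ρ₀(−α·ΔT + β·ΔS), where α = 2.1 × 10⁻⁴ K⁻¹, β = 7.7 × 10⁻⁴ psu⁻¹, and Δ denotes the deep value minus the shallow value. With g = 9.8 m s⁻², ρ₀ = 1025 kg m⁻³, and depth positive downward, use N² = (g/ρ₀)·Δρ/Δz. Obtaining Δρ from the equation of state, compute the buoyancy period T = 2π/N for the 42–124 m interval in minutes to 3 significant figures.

ΔT = -3.9 K, ΔS = -0.76 psu (deep − shallow).
Δρ/ρ₀ = −αΔT + βΔS = 8.19 × 10⁻⁴ − 5.852 × 10⁻⁴ = 2.338 × 10⁻⁴, so Δρ ≈ 0.2396 kg m⁻³.
N² = (g/ρ₀)·Δρ/Δz = g·(Δρ/ρ₀)/Δz = 9.8 × 2.338 × 10⁻⁴ / 82 = 2.7942 × 10⁻⁵ s⁻².
N = √(2.7942 × 10⁻⁵) = 5.2860 × 10⁻³ rad s⁻¹ → T = 2π/N = 1.1886 × 10³ s = 19.810 min ≈ 19.8 min.

19.8 min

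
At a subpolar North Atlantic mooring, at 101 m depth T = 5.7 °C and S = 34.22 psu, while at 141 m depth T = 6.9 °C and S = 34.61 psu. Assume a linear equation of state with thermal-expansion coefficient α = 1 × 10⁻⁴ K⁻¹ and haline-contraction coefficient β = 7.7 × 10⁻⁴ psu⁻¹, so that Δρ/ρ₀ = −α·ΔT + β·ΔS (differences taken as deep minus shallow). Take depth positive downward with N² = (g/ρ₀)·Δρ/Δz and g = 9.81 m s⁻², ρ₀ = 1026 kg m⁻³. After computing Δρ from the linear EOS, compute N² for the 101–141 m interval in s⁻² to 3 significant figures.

ΔT = +1.2 K, ΔS = +0.39 psu (deep − shallow).
Δρ/ρ₀ = −αΔT + βΔS = -1.20 × 10⁻⁴ + 3.003 × 10⁻⁴ = 1.803 × 10⁻⁴, so Δρ ≈ 0.1850 kg m⁻³.
N² = (g/ρ₀)·Δρ/Δz = g·(Δρ/ρ₀)/Δz = 9.81 × 1.803 × 10⁻⁴ / 40 = 4.4219 × 10⁻⁵ s⁻² ≈ 4.42 × 10⁻⁵ s⁻².

4.42 × 10⁻⁵ s⁻²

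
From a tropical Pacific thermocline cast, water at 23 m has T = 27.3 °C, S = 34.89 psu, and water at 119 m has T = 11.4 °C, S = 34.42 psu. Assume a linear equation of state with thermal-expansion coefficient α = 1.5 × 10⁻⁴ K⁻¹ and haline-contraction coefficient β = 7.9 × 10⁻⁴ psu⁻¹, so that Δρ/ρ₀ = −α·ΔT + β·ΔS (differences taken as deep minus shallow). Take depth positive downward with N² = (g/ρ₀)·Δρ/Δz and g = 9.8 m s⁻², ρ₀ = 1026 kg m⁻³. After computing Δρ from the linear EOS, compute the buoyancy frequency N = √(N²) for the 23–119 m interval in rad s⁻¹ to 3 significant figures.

0.0143 rad s⁻¹

ΔT = -15.9 K, ΔS = -0.47 psu (deep − shallow).
Δρ/ρ₀ = −αΔT + βΔS = 2.385 × 10⁻³ − 3.713 × 10⁻⁴ = 2.0137 × 10⁻³, so Δρ ≈ 2.066 kg m⁻³.
N² = (g/ρ₀)·Δρ/Δz = g·(Δρ/ρ₀)/Δz = 9.8 × 2.0137 × 10⁻³ / 96 = 2.0557 × 10⁻⁴ s⁻².
N = √(2.0557 × 10⁻⁴) = 0.014338 rad s⁻¹ ≈ 0.0143 rad s⁻¹.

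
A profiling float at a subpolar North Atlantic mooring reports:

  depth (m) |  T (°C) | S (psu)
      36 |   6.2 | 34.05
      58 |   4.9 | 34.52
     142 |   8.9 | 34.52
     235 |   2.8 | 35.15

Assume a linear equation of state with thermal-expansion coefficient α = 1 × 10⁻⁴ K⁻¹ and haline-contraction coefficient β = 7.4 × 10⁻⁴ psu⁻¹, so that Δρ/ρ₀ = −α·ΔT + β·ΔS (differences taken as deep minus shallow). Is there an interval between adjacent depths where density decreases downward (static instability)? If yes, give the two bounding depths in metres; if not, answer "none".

Evaluate Δρ/ρ₀ = −αΔT + βΔS across each adjacent pair:
  36–58 m: −αΔT+βΔS = −(1 × 10⁻⁴)(-1.3)+(7.4 × 10⁻⁴)(+0.47) = 4.8 × 10⁻⁴ → stable
  58–142 m: −αΔT+βΔS = −(1 × 10⁻⁴)(+4.0)+(7.4 × 10⁻⁴)(+0.00) = -4.0 × 10⁻⁴ → UNSTABLE
  142–235 m: −αΔT+βΔS = −(1 × 10⁻⁴)(-6.1)+(7.4 × 10⁻⁴)(+0.63) = 1.1 × 10⁻³ → stable
The 58–142 m interval has Δρ < 0: lighter water underlies denser water.

58–142 m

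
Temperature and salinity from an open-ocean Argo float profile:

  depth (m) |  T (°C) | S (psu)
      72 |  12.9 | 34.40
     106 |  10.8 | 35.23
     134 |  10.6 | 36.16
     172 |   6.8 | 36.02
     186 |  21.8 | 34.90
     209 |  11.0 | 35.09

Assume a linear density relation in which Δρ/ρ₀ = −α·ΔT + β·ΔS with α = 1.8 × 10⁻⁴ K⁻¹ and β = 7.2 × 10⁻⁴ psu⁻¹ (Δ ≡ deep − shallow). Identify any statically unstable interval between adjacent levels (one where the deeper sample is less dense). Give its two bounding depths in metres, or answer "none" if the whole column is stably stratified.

172–186 m

Evaluate Δρ/ρ₀ = −αΔT + βΔS across each adjacent pair:
  72–106 m: −αΔT+βΔS = −(1.8 × 10⁻⁴)(-2.1)+(7.2 × 10⁻⁴)(+0.83) = 9.8 × 10⁻⁴ → stable
  106–134 m: −αΔT+βΔS = −(1.8 × 10⁻⁴)(-0.2)+(7.2 × 10⁻⁴)(+0.93) = 7.1 × 10⁻⁴ → stable
  134–172 m: −αΔT+βΔS = −(1.8 × 10⁻⁴)(-3.8)+(7.2 × 10⁻⁴)(-0.14) = 5.8 × 10⁻⁴ → stable
  172–186 m: −αΔT+βΔS = −(1.8 × 10⁻⁴)(+15.0)+(7.2 × 10⁻⁴)(-1.12) = -3.5 × 10⁻³ → UNSTABLE
  186–209 m: −αΔT+βΔS = −(1.8 × 10⁻⁴)(-10.8)+(7.2 × 10⁻⁴)(+0.19) = 2.1 × 10⁻³ → stable
The 172–186 m interval has Δρ < 0: lighter water underlies denser water.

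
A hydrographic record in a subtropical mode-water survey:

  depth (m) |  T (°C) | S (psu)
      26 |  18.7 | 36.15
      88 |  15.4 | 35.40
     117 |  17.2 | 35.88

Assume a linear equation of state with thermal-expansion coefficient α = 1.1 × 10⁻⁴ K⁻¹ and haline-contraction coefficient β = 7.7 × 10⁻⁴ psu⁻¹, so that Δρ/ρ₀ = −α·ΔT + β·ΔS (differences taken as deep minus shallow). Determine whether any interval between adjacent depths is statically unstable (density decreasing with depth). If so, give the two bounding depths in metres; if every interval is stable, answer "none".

Evaluate Δρ/ρ₀ = −αΔT + βΔS across each adjacent pair:
  26–88 m: −αΔT+βΔS = −(1.1 × 10⁻⁴)(-3.3)+(7.7 × 10⁻⁴)(-0.75) = -2.1 × 10⁻⁴ → UNSTABLE
  88–117 m: −αΔT+βΔS = −(1.1 × 10⁻⁴)(+1.8)+(7.7 × 10⁻⁴)(+0.48) = 1.7 × 10⁻⁴ → stable
The 26–88 m interval has Δρ < 0: lighter water underlies denser water.

26–88 m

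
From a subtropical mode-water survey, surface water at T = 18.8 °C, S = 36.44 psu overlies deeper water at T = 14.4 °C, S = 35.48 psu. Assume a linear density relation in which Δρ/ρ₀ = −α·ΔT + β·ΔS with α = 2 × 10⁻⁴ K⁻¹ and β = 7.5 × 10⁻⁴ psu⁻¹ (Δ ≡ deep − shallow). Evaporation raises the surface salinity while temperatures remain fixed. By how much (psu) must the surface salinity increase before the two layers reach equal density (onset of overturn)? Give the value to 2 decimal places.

0.21 psu

Neutral buoyancy requires −α(T_deep − T_surf) + β(S_deep − S_surf′) = 0.
S_surf′ = S_deep − (α/β)·ΔT = 35.48 − (2 × 10⁻⁴/7.5 × 10⁻⁴)·(-4.4) = 36.6533 psu.
Increase required: 36.6533 − 36.44 = 0.2133 psu.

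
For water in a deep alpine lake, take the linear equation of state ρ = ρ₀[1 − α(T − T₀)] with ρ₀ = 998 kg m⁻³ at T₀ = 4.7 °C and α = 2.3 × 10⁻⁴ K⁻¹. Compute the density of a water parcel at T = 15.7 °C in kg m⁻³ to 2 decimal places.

T − T₀ = +11.0 K.
Bracket = 1 − α·(+11.0) = 1 + (-2.53 × 10⁻³) = 0.9974700.
ρ = 998 × 0.9974700 = 995.48 kg m⁻³.

995.48 kg m⁻³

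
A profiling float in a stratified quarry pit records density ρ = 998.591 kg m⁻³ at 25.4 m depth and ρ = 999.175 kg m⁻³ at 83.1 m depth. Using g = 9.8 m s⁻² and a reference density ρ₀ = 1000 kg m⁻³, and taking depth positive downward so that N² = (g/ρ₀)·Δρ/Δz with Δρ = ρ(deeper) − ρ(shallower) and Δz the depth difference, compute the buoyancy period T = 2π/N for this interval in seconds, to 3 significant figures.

631 s

Δρ = 999.175 − 998.591 = 0.584 kg m⁻³ over Δz = 83.1 − 25.4 = 57.7 m.
N² = (9.8/1000) × (0.584/57.7) = 9.9189 × 10⁻⁵ s⁻².
N = √(9.9189 × 10⁻⁵) = 9.9594 × 10⁻³ rad s⁻¹, so T = 2π/N = 630.88 s ≈ 631 s.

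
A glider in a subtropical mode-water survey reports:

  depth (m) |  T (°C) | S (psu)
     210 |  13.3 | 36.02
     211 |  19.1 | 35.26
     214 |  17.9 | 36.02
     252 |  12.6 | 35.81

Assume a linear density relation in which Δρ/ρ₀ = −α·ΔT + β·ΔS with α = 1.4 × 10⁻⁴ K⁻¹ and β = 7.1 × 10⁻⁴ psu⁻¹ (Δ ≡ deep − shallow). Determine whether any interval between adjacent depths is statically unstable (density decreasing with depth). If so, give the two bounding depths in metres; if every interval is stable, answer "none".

210–211 m

Evaluate Δρ/ρ₀ = −αΔT + βΔS across each adjacent pair:
  210–211 m: −αΔT+βΔS = −(1.4 × 10⁻⁴)(+5.8)+(7.1 × 10⁻⁴)(-0.76) = -1.4 × 10⁻³ → UNSTABLE
  211–214 m: −αΔT+βΔS = −(1.4 × 10⁻⁴)(-1.2)+(7.1 × 10⁻⁴)(+0.76) = 7.1 × 10⁻⁴ → stable
  214–252 m: −αΔT+βΔS = −(1.4 × 10⁻⁴)(-5.3)+(7.1 × 10⁻⁴)(-0.21) = 5.9 × 10⁻⁴ → stable
The 210–211 m interval has Δρ < 0: lighter water underlies denser water.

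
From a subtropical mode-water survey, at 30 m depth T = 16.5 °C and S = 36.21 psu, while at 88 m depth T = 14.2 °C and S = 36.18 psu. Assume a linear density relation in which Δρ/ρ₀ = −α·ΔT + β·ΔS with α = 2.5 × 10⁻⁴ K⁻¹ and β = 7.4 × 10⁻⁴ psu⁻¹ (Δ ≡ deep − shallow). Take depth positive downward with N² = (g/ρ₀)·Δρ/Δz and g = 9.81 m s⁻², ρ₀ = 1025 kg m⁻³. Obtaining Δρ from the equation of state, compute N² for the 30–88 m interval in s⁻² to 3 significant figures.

ΔT = -2.3 K, ΔS = -0.03 psu (deep − shallow).
Δρ/ρ₀ = −αΔT + βΔS = 5.75 × 10⁻⁴ − 2.22 × 10⁻⁵ = 5.528 × 10⁻⁴, so Δρ ≈ 0.5666 kg m⁻³.
N² = (g/ρ₀)·Δρ/Δz = g·(Δρ/ρ₀)/Δz = 9.81 × 5.528 × 10⁻⁴ / 58 = 9.3499 × 10⁻⁵ s⁻² ≈ 9.35 × 10⁻⁵ s⁻².

9.35 × 10⁻⁵ s⁻²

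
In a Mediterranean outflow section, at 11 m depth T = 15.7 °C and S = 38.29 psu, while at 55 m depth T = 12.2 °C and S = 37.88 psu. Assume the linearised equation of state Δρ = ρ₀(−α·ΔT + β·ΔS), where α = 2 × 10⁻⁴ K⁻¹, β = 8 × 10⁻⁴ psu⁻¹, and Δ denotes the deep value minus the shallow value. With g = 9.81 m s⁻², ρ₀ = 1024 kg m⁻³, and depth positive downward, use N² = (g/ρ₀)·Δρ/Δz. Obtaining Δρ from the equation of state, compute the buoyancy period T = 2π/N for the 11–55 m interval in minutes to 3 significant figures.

11.5 min

ΔT = -3.5 K, ΔS = -0.41 psu (deep − shallow).
Δρ/ρ₀ = −αΔT + βΔS = 7.00 × 10⁻⁴ − 3.28 × 10⁻⁴ = 3.72 × 10⁻⁴, so Δρ ≈ 0.3809 kg m⁻³.
N² = (g/ρ₀)·Δρ/Δz = g·(Δρ/ρ₀)/Δz = 9.81 × 3.72 × 10⁻⁴ / 44 = 8.2939 × 10⁻⁵ s⁻².
N = √(8.2939 × 10⁻⁵) = 9.1071 × 10⁻³ rad s⁻¹ → T = 2π/N = 689.92 s = 11.499 min ≈ 11.5 min.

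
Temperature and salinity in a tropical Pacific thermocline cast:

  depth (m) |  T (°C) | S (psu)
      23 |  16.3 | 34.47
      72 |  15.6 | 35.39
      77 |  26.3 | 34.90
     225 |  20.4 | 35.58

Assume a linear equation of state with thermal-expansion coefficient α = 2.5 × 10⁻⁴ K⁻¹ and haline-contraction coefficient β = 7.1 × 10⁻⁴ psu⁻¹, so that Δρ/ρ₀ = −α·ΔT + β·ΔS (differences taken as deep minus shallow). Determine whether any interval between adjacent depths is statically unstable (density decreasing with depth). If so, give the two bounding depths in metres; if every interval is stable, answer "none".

72–77 m

Evaluate Δρ/ρ₀ = −αΔT + βΔS across each adjacent pair:
  23–72 m: −αΔT+βΔS = −(2.5 × 10⁻⁴)(-0.7)+(7.1 × 10⁻⁴)(+0.92) = 8.3 × 10⁻⁴ → stable
  72–77 m: −αΔT+βΔS = −(2.5 × 10⁻⁴)(+10.7)+(7.1 × 10⁻⁴)(-0.49) = -3.0 × 10⁻³ → UNSTABLE
  77–225 m: −αΔT+βΔS = −(2.5 × 10⁻⁴)(-5.9)+(7.1 × 10⁻⁴)(+0.68) = 2.0 × 10⁻³ → stable
The 72–77 m interval has Δρ < 0: lighter water underlies denser water.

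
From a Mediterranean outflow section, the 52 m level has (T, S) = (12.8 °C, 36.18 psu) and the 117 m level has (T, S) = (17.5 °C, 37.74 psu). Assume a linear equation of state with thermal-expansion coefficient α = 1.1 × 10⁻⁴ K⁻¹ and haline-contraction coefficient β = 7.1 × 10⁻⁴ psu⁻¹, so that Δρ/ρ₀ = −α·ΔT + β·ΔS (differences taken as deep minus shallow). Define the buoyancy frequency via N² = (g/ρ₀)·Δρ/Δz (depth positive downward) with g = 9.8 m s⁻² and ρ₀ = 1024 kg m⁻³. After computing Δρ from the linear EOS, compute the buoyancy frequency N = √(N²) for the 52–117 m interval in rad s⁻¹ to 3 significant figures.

ΔT = +4.7 K, ΔS = +1.56 psu (deep − shallow).
Δρ/ρ₀ = −αΔT + βΔS = -5.17 × 10⁻⁴ + 1.1076 × 10⁻³ = 5.906 × 10⁻⁴, so Δρ ≈ 0.6048 kg m⁻³.
N² = (g/ρ₀)·Δρ/Δz = g·(Δρ/ρ₀)/Δz = 9.8 × 5.906 × 10⁻⁴ / 65 = 8.9044 × 10⁻⁵ s⁻².
N = √(8.9044 × 10⁻⁵) = 9.4363 × 10⁻³ rad s⁻¹ ≈ 9.44 × 10⁻³ rad s⁻¹.

9.44 × 10⁻³ rad s⁻¹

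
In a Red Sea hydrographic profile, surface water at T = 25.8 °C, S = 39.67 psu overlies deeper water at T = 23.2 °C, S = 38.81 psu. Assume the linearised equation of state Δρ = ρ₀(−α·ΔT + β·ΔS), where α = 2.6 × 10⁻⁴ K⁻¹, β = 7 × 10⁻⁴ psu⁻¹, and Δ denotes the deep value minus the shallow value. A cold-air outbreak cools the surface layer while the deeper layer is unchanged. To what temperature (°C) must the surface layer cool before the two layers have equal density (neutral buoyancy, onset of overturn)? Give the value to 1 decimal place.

Neutral buoyancy requires Δρ = 0, i.e. −α(T_deep − T_surf′) + β(S_deep − S_surf) = 0.
T_surf′ = T_deep − (β/α)·ΔS = 23.2 − (7 × 10⁻⁴/2.6 × 10⁻⁴)·(-0.86) = 25.515 °C.
Cooling required: 25.8 − (25.515) = 0.285 °C.

25.5 °C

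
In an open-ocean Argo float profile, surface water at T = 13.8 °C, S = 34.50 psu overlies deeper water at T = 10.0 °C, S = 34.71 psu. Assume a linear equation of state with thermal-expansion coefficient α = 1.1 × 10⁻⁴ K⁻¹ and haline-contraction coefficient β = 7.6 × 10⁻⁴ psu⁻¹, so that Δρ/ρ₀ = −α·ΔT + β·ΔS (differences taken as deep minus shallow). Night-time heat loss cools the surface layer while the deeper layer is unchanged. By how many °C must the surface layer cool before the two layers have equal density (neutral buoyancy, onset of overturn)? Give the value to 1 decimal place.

Neutral buoyancy requires Δρ = 0, i.e. −α(T_deep − T_surf′) + β(S_deep − S_surf) = 0.
T_surf′ = T_deep − (β/α)·ΔS = 10.0 − (7.6 × 10⁻⁴/1.1 × 10⁻⁴)·(+0.21) = 8.549 °C.
Cooling required: 13.8 − (8.549) = 5.251 °C.

5.3 °C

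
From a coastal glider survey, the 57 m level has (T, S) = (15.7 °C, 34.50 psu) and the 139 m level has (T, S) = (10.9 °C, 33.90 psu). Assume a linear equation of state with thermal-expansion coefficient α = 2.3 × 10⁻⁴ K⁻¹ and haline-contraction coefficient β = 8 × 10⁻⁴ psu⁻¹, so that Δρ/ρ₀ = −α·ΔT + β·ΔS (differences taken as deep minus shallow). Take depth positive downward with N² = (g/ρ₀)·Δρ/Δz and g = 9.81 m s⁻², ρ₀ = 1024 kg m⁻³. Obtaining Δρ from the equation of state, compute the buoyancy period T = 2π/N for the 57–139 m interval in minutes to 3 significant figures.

12.1 min

ΔT = -4.8 K, ΔS = -0.60 psu (deep − shallow).
Δρ/ρ₀ = −αΔT + βΔS = 1.104 × 10⁻³ − 4.80 × 10⁻⁴ = 6.24 × 10⁻⁴, so Δρ ≈ 0.6390 kg m⁻³.
N² = (g/ρ₀)·Δρ/Δz = g·(Δρ/ρ₀)/Δz = 9.81 × 6.24 × 10⁻⁴ / 82 = 7.4652 × 10⁻⁵ s⁻².
N = √(7.4652 × 10⁻⁵) = 8.6401 × 10⁻³ rad s⁻¹ → T = 2π/N = 727.21 s = 12.120 min ≈ 12.1 min.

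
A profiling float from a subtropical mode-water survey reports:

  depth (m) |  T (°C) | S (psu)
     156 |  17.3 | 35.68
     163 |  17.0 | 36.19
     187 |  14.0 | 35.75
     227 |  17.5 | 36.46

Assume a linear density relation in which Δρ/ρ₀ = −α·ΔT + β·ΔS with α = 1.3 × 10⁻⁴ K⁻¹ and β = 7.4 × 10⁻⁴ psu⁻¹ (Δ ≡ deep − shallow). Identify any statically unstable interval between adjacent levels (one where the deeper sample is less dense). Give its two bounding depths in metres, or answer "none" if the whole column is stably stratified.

Evaluate Δρ/ρ₀ = −αΔT + βΔS across each adjacent pair:
  156–163 m: −αΔT+βΔS = −(1.3 × 10⁻⁴)(-0.3)+(7.4 × 10⁻⁴)(+0.51) = 4.2 × 10⁻⁴ → stable
  163–187 m: −αΔT+βΔS = −(1.3 × 10⁻⁴)(-3.0)+(7.4 × 10⁻⁴)(-0.44) = 6.4 × 10⁻⁵ → stable
  187–227 m: −αΔT+βΔS = −(1.3 × 10⁻⁴)(+3.5)+(7.4 × 10⁻⁴)(+0.71) = 7.0 × 10⁻⁵ → stable
Every interval has Δρ > 0: the column is stably stratified throughout.

none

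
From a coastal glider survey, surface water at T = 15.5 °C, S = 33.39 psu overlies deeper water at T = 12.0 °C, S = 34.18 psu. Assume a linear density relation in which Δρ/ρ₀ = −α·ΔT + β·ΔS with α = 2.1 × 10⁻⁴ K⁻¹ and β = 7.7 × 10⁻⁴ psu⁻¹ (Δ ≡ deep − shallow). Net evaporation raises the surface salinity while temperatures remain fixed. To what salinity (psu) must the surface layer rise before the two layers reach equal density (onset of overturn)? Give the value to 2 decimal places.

Neutral buoyancy requires −α(T_deep − T_surf) + β(S_deep − S_surf′) = 0.
S_surf′ = S_deep − (α/β)·ΔT = 34.18 − (2.1 × 10⁻⁴/7.7 × 10⁻⁴)·(-3.5) = 35.1345 psu.
Increase required: 35.1345 − 33.39 = 1.7445 psu.

35.13 psu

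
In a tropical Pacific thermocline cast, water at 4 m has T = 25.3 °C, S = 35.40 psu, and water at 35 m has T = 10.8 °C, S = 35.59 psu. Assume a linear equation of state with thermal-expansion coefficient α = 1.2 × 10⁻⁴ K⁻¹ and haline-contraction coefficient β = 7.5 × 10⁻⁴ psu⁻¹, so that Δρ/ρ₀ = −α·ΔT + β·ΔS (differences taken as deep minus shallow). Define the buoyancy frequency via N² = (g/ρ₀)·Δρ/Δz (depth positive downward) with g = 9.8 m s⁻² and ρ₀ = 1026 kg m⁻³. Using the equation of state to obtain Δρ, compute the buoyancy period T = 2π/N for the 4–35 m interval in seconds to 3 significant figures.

258 s

ΔT = -14.5 K, ΔS = +0.19 psu (deep − shallow).
Δρ/ρ₀ = −αΔT + βΔS = 1.74 × 10⁻³ + 1.425 × 10⁻⁴ = 1.8825 × 10⁻³, so Δρ ≈ 1.931 kg m⁻³.
N² = (g/ρ₀)·Δρ/Δz = g·(Δρ/ρ₀)/Δz = 9.8 × 1.8825 × 10⁻³ / 31 = 5.9511 × 10⁻⁴ s⁻².
N = √(5.9511 × 10⁻⁴) = 0.024395 rad s⁻¹ → T = 2π/N = 257.56 s ≈ 258 s.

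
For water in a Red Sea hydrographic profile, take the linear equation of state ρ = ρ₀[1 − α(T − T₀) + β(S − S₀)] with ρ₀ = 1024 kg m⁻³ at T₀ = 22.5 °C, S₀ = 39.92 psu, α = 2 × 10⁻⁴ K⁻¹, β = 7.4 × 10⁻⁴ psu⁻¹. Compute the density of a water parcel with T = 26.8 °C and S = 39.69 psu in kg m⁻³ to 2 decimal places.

T − T₀ = +4.3 K, S − S₀ = -0.23 psu.
Bracket = 1 − α·(+4.3) + β·(-0.23) = 1 + (-1.0302 × 10⁻³) = 0.9989698.
ρ = 1024 × 0.9989698 = 1022.95 kg m⁻³.

1022.95 kg m⁻³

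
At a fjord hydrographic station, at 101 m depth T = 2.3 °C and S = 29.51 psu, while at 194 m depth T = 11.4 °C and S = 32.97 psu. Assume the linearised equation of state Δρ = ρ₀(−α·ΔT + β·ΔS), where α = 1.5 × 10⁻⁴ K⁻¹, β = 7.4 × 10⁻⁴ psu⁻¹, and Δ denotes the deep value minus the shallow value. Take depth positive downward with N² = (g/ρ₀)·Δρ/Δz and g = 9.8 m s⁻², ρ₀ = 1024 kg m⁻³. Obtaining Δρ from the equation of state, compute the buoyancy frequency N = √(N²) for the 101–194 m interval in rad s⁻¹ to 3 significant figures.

ΔT = +9.1 K, ΔS = +3.46 psu (deep − shallow).
Δρ/ρ₀ = −αΔT + βΔS = -1.365 × 10⁻³ + 2.5604 × 10⁻³ = 1.1954 × 10⁻³, so Δρ ≈ 1.224 kg m⁻³.
N² = (g/ρ₀)·Δρ/Δz = g·(Δρ/ρ₀)/Δz = 9.8 × 1.1954 × 10⁻³ / 93 = 1.2597 × 10⁻⁴ s⁻².
N = √(1.2597 × 10⁻⁴) = 0.011224 rad s⁻¹ ≈ 0.0112 rad s⁻¹.

0.0112 rad s⁻¹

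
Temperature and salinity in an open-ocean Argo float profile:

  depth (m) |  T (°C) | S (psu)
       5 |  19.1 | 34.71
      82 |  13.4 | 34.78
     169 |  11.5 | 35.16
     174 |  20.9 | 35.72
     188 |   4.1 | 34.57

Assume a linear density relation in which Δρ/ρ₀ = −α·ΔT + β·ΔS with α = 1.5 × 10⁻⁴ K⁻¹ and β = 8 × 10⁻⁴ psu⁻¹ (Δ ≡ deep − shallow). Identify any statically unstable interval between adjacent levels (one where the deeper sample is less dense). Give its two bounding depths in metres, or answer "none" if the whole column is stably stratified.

Evaluate Δρ/ρ₀ = −αΔT + βΔS across each adjacent pair:
  5–82 m: −αΔT+βΔS = −(1.5 × 10⁻⁴)(-5.7)+(8 × 10⁻⁴)(+0.07) = 9.1 × 10⁻⁴ → stable
  82–169 m: −αΔT+βΔS = −(1.5 × 10⁻⁴)(-1.9)+(8 × 10⁻⁴)(+0.38) = 5.9 × 10⁻⁴ → stable
  169–174 m: −αΔT+βΔS = −(1.5 × 10⁻⁴)(+9.4)+(8 × 10⁻⁴)(+0.56) = -9.6 × 10⁻⁴ → UNSTABLE
  174–188 m: −αΔT+βΔS = −(1.5 × 10⁻⁴)(-16.8)+(8 × 10⁻⁴)(-1.15) = 1.6 × 10⁻³ → stable
The 169–174 m interval has Δρ < 0: lighter water underlies denser water.

169–174 m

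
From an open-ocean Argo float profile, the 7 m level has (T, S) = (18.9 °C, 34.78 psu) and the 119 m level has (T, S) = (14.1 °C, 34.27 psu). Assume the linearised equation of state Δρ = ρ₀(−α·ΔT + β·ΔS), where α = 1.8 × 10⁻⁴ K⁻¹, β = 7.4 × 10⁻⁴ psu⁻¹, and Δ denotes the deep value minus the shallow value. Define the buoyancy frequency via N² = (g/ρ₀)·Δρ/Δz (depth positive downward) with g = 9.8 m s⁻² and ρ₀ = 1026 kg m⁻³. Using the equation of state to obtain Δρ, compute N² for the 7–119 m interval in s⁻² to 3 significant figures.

4.26 × 10⁻⁵ s⁻²

ΔT = -4.8 K, ΔS = -0.51 psu (deep − shallow).
Δρ/ρ₀ = −αΔT + βΔS = 8.64 × 10⁻⁴ − 3.774 × 10⁻⁴ = 4.866 × 10⁻⁴, so Δρ ≈ 0.4993 kg m⁻³.
N² = (g/ρ₀)·Δρ/Δz = g·(Δρ/ρ₀)/Δz = 9.8 × 4.866 × 10⁻⁴ / 112 = 4.2578 × 10⁻⁵ s⁻² ≈ 4.26 × 10⁻⁵ s⁻².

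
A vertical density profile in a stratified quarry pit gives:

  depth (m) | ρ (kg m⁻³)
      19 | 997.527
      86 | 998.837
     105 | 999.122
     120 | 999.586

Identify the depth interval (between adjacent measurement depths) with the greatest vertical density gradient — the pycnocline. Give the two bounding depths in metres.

Compute the density gradient over each adjacent pair:
  19–86 m: Δρ/Δz = 1.310/67 = 0.020 kg m⁻⁴
  86–105 m: Δρ/Δz = 0.285/19 = 0.015 kg m⁻⁴
  105–120 m: Δρ/Δz = 0.464/15 = 0.031 kg m⁻⁴
The largest gradient is in the 105–120 m interval — the pycnocline.

105–120 m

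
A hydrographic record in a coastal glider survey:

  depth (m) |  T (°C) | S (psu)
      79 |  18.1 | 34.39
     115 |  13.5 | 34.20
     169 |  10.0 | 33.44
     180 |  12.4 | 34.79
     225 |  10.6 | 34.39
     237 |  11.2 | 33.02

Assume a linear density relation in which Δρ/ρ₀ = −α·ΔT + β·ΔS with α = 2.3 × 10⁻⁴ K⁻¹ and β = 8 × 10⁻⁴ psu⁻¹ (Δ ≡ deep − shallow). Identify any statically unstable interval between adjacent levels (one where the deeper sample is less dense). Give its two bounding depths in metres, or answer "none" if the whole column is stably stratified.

225–237 m

Evaluate Δρ/ρ₀ = −αΔT + βΔS across each adjacent pair:
  79–115 m: −αΔT+βΔS = −(2.3 × 10⁻⁴)(-4.6)+(8 × 10⁻⁴)(-0.19) = 9.1 × 10⁻⁴ → stable
  115–169 m: −αΔT+βΔS = −(2.3 × 10⁻⁴)(-3.5)+(8 × 10⁻⁴)(-0.76) = 2.0 × 10⁻⁴ → stable
  169–180 m: −αΔT+βΔS = −(2.3 × 10⁻⁴)(+2.4)+(8 × 10⁻⁴)(+1.35) = 5.3 × 10⁻⁴ → stable
  180–225 m: −αΔT+βΔS = −(2.3 × 10⁻⁴)(-1.8)+(8 × 10⁻⁴)(-0.40) = 9.4 × 10⁻⁵ → stable
  225–237 m: −αΔT+βΔS = −(2.3 × 10⁻⁴)(+0.6)+(8 × 10⁻⁴)(-1.37) = -1.2 × 10⁻³ → UNSTABLE
The 225–237 m interval has Δρ < 0: lighter water underlies denser water.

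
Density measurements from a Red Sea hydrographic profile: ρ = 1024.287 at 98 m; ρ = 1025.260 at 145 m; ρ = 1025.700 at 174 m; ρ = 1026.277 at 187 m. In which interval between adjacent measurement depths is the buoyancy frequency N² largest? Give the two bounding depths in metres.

Compute the density gradient over each adjacent pair:
  98–145 m: Δρ/Δz = 0.973/47 = 0.021 kg m⁻⁴
  145–174 m: Δρ/Δz = 0.440/29 = 0.015 kg m⁻⁴
  174–187 m: Δρ/Δz = 0.577/13 = 0.044 kg m⁻⁴
The largest gradient is in the 174–187 m interval — the pycnocline.

174–187 m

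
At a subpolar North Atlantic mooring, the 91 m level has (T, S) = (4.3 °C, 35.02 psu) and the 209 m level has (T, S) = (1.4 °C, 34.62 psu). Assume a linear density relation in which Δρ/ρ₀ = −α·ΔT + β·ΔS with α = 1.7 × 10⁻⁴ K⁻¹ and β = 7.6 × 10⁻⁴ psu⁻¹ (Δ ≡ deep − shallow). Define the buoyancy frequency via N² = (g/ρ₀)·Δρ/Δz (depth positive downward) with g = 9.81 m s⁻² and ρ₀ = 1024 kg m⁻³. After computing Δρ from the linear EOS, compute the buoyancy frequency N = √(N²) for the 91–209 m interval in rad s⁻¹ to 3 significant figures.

ΔT = -2.9 K, ΔS = -0.40 psu (deep − shallow).
Δρ/ρ₀ = −αΔT + βΔS = 4.93 × 10⁻⁴ − 3.04 × 10⁻⁴ = 1.89 × 10⁻⁴, so Δρ ≈ 0.1935 kg m⁻³.
N² = (g/ρ₀)·Δρ/Δz = g·(Δρ/ρ₀)/Δz = 9.81 × 1.89 × 10⁻⁴ / 118 = 1.5713 × 10⁻⁵ s⁻².
N = √(1.5713 × 10⁻⁵) = 3.9640 × 10⁻³ rad s⁻¹ ≈ 3.96 × 10⁻³ rad s⁻¹.

3.96 × 10⁻³ rad s⁻¹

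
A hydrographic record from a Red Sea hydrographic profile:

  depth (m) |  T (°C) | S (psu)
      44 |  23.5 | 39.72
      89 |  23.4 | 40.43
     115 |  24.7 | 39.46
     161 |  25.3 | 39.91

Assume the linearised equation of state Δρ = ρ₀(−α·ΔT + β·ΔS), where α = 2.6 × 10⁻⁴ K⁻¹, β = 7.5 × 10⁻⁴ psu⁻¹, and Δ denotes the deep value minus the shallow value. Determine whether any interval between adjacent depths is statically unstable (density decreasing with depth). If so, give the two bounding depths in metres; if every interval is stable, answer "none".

Evaluate Δρ/ρ₀ = −αΔT + βΔS across each adjacent pair:
  44–89 m: −αΔT+βΔS = −(2.6 × 10⁻⁴)(-0.1)+(7.5 × 10⁻⁴)(+0.71) = 5.6 × 10⁻⁴ → stable
  89–115 m: −αΔT+βΔS = −(2.6 × 10⁻⁴)(+1.3)+(7.5 × 10⁻⁴)(-0.97) = -1.1 × 10⁻³ → UNSTABLE
  115–161 m: −αΔT+βΔS = −(2.6 × 10⁻⁴)(+0.6)+(7.5 × 10⁻⁴)(+0.45) = 1.8 × 10⁻⁴ → stable
The 89–115 m interval has Δρ < 0: lighter water underlies denser water.

89–115 m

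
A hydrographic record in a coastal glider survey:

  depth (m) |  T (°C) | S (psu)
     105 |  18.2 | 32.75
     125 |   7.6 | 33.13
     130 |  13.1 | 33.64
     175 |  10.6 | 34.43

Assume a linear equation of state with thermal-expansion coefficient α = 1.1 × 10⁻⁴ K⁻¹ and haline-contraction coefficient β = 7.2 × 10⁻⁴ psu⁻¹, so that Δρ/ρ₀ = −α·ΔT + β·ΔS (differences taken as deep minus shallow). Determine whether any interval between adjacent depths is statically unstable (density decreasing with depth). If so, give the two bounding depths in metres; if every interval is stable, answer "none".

125–130 m

Evaluate Δρ/ρ₀ = −αΔT + βΔS across each adjacent pair:
  105–125 m: −αΔT+βΔS = −(1.1 × 10⁻⁴)(-10.6)+(7.2 × 10⁻⁴)(+0.38) = 1.4 × 10⁻³ → stable
  125–130 m: −αΔT+βΔS = −(1.1 × 10⁻⁴)(+5.5)+(7.2 × 10⁻⁴)(+0.51) = -2.4 × 10⁻⁴ → UNSTABLE
  130–175 m: −αΔT+βΔS = −(1.1 × 10⁻⁴)(-2.5)+(7.2 × 10⁻⁴)(+0.79) = 8.4 × 10⁻⁴ → stable
The 125–130 m interval has Δρ < 0: lighter water underlies denser water.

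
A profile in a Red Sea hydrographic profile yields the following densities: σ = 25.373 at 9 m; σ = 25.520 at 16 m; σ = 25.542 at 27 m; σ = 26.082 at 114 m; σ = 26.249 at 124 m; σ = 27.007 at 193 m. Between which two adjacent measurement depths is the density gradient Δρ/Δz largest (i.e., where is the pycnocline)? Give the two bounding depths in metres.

9–16 m

Compute the density gradient over each adjacent pair:
  9–16 m: Δρ/Δz = 0.147/7 = 0.021 kg m⁻⁴
  16–27 m: Δρ/Δz = 0.022/11 = 2.0 × 10⁻³ kg m⁻⁴
  27–114 m: Δρ/Δz = 0.540/87 = 6.2 × 10⁻³ kg m⁻⁴
  114–124 m: Δρ/Δz = 0.167/10 = 0.017 kg m⁻⁴
  124–193 m: Δρ/Δz = 0.758/69 = 0.011 kg m⁻⁴
The largest gradient is in the 9–16 m interval — the pycnocline.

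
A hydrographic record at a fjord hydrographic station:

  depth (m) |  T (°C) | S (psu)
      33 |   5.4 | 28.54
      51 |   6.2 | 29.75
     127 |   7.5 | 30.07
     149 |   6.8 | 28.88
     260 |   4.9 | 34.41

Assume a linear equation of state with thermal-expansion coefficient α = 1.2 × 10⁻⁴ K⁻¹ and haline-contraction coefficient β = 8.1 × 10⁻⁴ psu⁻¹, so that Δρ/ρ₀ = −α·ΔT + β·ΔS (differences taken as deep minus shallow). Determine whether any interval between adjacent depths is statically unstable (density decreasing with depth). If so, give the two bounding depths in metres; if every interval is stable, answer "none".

127–149 m

Evaluate Δρ/ρ₀ = −αΔT + βΔS across each adjacent pair:
  33–51 m: −αΔT+βΔS = −(1.2 × 10⁻⁴)(+0.8)+(8.1 × 10⁻⁴)(+1.21) = 8.8 × 10⁻⁴ → stable
  51–127 m: −αΔT+βΔS = −(1.2 × 10⁻⁴)(+1.3)+(8.1 × 10⁻⁴)(+0.32) = 1.0 × 10⁻⁴ → stable
  127–149 m: −αΔT+βΔS = −(1.2 × 10⁻⁴)(-0.7)+(8.1 × 10⁻⁴)(-1.19) = -8.8 × 10⁻⁴ → UNSTABLE
  149–260 m: −αΔT+βΔS = −(1.2 × 10⁻⁴)(-1.9)+(8.1 × 10⁻⁴)(+5.53) = 4.7 × 10⁻³ → stable
The 127–149 m interval has Δρ < 0: lighter water underlies denser water.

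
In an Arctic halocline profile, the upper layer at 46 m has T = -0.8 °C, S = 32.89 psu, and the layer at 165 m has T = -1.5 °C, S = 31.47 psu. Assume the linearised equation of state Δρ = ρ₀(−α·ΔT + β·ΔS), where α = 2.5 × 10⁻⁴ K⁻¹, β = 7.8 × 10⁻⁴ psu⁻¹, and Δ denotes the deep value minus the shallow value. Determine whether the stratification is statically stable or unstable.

ΔT = -1.5 − -0.8 = -0.7 K and ΔS = 31.47 − 32.89 = -1.42 psu (deep − shallow).
−αΔT = 1.75 × 10⁻⁴; βΔS = -1.1076 × 10⁻³; sum Δρ/ρ₀ = -9.326 × 10⁻⁴.
Δρ/ρ₀ < 0, so Δρ < 0: deeper water is lighter → statically unstable; the column would overturn.

unstable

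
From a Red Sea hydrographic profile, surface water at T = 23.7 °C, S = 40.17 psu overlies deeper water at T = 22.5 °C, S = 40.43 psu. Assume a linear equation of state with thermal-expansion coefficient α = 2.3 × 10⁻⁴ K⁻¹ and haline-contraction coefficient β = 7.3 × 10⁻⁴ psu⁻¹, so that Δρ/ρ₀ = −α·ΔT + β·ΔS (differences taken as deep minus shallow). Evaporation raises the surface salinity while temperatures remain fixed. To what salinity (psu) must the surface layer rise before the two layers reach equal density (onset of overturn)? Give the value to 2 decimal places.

40.81 psu

Neutral buoyancy requires −α(T_deep − T_surf) + β(S_deep − S_surf′) = 0.
S_surf′ = S_deep − (α/β)·ΔT = 40.43 − (2.3 × 10⁻⁴/7.3 × 10⁻⁴)·(-1.2) = 40.8081 psu.
Increase required: 40.8081 − 40.17 = 0.6381 psu.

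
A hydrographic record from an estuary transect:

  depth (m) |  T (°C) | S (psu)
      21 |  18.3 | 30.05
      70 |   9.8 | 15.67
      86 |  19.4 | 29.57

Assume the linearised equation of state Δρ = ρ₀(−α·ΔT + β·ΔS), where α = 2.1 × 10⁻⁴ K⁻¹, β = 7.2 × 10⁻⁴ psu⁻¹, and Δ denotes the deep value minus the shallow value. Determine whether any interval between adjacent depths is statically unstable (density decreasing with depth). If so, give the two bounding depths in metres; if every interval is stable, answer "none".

21–70 m

Evaluate Δρ/ρ₀ = −αΔT + βΔS across each adjacent pair:
  21–70 m: −αΔT+βΔS = −(2.1 × 10⁻⁴)(-8.5)+(7.2 × 10⁻⁴)(-14.38) = -8.6 × 10⁻³ → UNSTABLE
  70–86 m: −αΔT+βΔS = −(2.1 × 10⁻⁴)(+9.6)+(7.2 × 10⁻⁴)(+13.90) = 8.0 × 10⁻³ → stable
The 21–70 m interval has Δρ < 0: lighter water underlies denser water.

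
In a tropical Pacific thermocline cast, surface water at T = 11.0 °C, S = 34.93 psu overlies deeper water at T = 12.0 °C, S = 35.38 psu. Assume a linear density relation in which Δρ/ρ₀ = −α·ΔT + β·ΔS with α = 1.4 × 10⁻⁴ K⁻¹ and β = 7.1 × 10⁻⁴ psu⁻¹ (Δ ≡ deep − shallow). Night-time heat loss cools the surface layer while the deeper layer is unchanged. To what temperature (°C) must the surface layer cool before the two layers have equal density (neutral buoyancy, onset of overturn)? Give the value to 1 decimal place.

Neutral buoyancy requires Δρ = 0, i.e. −α(T_deep − T_surf′) + β(S_deep − S_surf) = 0.
T_surf′ = T_deep − (β/α)·ΔS = 12.0 − (7.1 × 10⁻⁴/1.4 × 10⁻⁴)·(+0.45) = 9.718 °C.
Cooling required: 11.0 − (9.718) = 1.282 °C.

9.7 °C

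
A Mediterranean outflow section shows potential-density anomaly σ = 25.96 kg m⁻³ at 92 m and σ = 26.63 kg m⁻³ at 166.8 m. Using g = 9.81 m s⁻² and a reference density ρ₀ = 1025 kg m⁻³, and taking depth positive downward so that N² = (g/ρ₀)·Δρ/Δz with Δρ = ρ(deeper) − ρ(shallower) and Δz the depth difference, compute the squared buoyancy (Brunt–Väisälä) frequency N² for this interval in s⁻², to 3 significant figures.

8.57 × 10⁻⁵ s⁻²

Δρ = 1026.63 − 1025.96 = 0.67 kg m⁻³ over Δz = 166.8 − 92 = 74.8 m.
N² = (9.81/1025) × (0.67/74.8) = 8.5727 × 10⁻⁵ s⁻² ≈ 8.57 × 10⁻⁵ s⁻².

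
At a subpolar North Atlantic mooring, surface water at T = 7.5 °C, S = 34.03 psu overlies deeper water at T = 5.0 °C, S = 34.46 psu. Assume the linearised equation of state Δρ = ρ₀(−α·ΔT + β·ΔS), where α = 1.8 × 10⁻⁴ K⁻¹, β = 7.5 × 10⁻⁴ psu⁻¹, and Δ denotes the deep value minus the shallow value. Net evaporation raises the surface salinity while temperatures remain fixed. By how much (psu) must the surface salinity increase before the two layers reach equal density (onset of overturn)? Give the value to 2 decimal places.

Neutral buoyancy requires −α(T_deep − T_surf) + β(S_deep − S_surf′) = 0.
S_surf′ = S_deep − (α/β)·ΔT = 34.46 − (1.8 × 10⁻⁴/7.5 × 10⁻⁴)·(-2.5) = 35.0600 psu.
Increase required: 35.0600 − 34.03 = 1.0300 psu.

1.03 psu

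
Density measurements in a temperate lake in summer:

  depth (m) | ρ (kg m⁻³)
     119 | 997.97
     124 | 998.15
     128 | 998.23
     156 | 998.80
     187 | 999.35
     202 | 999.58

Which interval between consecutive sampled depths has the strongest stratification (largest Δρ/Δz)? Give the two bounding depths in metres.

Compute the density gradient over each adjacent pair:
  119–124 m: Δρ/Δz = 0.18/5 = 0.036 kg m⁻⁴
  124–128 m: Δρ/Δz = 0.08/4 = 0.020 kg m⁻⁴
  128–156 m: Δρ/Δz = 0.57/28 = 0.020 kg m⁻⁴
  156–187 m: Δρ/Δz = 0.55/31 = 0.018 kg m⁻⁴
  187–202 m: Δρ/Δz = 0.23/15 = 0.015 kg m⁻⁴
The largest gradient is in the 119–124 m interval — the pycnocline.

119–124 m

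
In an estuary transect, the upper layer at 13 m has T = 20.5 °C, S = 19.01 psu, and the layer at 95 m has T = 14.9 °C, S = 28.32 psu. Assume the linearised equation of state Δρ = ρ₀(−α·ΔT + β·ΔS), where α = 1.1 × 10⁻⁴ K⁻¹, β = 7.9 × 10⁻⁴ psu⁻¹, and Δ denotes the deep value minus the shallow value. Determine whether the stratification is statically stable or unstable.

ΔT = 14.9 − 20.5 = -5.6 K and ΔS = 28.32 − 19.01 = +9.31 psu (deep − shallow).
−αΔT = 6.16 × 10⁻⁴; βΔS = 7.3549 × 10⁻³; sum Δρ/ρ₀ = 7.9709 × 10⁻³.
Δρ/ρ₀ > 0, so Δρ > 0: deeper water is denser → statically stable.

stable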